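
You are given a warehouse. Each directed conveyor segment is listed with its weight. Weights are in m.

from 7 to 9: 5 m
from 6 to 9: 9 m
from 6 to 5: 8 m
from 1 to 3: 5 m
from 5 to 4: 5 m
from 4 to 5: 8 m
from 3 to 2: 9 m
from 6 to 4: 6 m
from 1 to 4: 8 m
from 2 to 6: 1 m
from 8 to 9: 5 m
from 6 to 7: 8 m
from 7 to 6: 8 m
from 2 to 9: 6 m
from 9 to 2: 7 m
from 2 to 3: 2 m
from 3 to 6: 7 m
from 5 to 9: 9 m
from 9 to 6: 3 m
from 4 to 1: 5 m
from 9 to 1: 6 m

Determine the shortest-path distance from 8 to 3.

14 m

Running Dijkstra from 8:
8: 0
9: 5  (via 8)
6: 8  (via 9)
1: 11  (via 9)
2: 12  (via 9)
3: 14  (via 2)
Shortest route: 8–9–2–3 = 14 m.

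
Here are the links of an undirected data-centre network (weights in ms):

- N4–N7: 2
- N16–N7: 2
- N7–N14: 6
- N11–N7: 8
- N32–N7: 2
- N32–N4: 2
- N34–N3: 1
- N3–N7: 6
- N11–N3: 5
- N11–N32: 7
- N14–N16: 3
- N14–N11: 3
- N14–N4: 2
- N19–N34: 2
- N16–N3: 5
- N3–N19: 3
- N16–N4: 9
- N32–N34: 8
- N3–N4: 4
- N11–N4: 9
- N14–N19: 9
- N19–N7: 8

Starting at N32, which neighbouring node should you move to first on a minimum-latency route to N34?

Enumerating some paths:
N32 → N4 → N3 → N34: 2+4+1 = 7
N32 → N34: 8 = 8
The minimum is 7 ms via N32 → N4 → N3 → N34.
So from N32 the first move is to N4.

N4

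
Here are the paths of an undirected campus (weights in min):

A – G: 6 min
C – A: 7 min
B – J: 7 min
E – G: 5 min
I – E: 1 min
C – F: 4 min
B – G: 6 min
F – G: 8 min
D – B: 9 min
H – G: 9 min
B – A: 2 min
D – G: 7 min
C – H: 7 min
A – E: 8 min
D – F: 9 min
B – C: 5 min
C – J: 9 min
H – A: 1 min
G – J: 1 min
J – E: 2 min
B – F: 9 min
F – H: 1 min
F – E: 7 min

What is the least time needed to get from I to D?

Shortest distances from I:
I: 0
E: 1  (via I)
J: 3  (via E)
G: 4  (via J)
F: 8  (via E)
A: 9  (via E)
H: 9  (via F)
B: 10  (via J)
D: 11  (via G)
Shortest route: I → E → J → G → D = 11 min.

11 min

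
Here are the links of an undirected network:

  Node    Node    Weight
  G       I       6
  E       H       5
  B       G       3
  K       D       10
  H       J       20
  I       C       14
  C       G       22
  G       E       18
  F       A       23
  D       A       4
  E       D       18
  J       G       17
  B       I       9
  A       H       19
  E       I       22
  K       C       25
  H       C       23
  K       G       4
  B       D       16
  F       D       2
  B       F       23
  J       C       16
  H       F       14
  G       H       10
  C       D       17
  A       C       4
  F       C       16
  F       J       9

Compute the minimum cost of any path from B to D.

16

Shortest distances from B:
B: 0
G: 3  (via B)
K: 7  (via G)
I: 9  (via B)
H: 13  (via G)
D: 16  (via B)
Shortest route: B → D = 16.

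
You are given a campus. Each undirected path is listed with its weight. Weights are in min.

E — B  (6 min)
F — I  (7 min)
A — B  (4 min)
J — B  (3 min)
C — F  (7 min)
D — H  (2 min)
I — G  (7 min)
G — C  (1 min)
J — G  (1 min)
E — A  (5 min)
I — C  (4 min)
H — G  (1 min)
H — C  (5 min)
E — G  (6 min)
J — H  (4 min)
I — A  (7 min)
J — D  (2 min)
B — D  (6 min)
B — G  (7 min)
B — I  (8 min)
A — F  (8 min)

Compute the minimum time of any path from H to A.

Candidate routes:
H - J - B - A: 4+3+4 = 11
H - D - B - A: 2+6+4 = 12
H - G - J - B - A: 1+1+3+4 = 9
H - D - J - B - A: 2+2+3+4 = 11
The minimum is 9 min via H - G - J - B - A.

9 min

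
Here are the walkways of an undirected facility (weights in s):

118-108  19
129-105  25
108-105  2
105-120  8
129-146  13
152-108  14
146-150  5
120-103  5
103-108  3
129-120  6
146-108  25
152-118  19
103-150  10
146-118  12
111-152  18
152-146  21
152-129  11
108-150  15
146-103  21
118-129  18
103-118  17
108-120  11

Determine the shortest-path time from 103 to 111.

Candidate routes:
103 - 108 - 152 - 111: 3+14+18 = 35
103 - 120 - 129 - 152 - 111: 5+6+11+18 = 40
103 - 120 - 105 - 108 - 152 - 111: 5+8+2+14+18 = 47
Cheapest is 103 - 108 - 152 - 111 at 35 s.

35 s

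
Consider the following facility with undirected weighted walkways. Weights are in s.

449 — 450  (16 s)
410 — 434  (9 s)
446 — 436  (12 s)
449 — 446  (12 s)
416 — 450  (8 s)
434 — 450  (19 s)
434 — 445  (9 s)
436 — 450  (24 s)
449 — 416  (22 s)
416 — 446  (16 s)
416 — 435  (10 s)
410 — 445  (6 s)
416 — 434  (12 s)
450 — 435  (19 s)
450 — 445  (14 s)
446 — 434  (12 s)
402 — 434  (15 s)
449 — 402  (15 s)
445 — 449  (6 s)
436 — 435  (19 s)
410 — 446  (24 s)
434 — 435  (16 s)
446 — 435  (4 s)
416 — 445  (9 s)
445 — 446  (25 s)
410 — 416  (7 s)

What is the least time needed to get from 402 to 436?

Shortest distances from 402:
402: 0
449: 15  (via 402)
434: 15  (via 402)
445: 21  (via 449)
410: 24  (via 434)
416: 27  (via 434)
446: 27  (via 449)
450: 31  (via 449)
435: 31  (via 434)
436: 39  (via 446)
Shortest route: 402–449–446–436 = 39 s.

39 s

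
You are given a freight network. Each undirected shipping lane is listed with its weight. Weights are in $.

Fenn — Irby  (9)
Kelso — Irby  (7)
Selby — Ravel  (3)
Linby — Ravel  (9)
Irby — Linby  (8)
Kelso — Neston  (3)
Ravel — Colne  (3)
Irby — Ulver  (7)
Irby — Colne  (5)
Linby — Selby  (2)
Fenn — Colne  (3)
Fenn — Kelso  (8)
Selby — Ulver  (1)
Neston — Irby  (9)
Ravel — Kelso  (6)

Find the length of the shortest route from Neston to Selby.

Settle nodes by increasing distance from Neston:
Neston: 0
Kelso: 3  (via Neston)
Irby: 9  (via Neston)
Ravel: 9  (via Kelso)
Fenn: 11  (via Kelso)
Colne: 12  (via Ravel)
Selby: 12  (via Ravel)
Shortest route: Neston–Kelso–Ravel–Selby = $12.

$12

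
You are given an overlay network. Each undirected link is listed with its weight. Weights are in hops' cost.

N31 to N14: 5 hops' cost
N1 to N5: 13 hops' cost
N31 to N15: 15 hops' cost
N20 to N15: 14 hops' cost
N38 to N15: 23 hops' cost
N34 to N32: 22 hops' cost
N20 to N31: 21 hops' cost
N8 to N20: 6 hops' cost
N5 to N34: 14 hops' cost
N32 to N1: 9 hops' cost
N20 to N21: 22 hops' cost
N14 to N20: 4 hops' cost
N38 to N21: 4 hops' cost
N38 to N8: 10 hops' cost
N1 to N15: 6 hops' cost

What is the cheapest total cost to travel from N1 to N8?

Candidate routes:
N1 - N15 - N20 - N8: 6+14+6 = 26
N1 - N15 - N31 - N14 - N20 - N8: 6+15+5+4+6 = 36
N1 - N15 - N38 - N8: 6+23+10 = 39
Cheapest is N1 - N15 - N20 - N8 at 26 hops' cost.

26 hops' cost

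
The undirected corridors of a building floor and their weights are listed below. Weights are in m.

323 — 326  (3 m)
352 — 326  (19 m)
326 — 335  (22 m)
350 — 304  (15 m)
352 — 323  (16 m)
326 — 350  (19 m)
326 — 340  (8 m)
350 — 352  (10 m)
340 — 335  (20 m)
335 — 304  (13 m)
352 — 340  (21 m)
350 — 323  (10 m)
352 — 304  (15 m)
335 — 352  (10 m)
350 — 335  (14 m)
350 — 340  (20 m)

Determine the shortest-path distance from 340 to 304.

Running Dijkstra from 340:
340: 0
326: 8  (via 340)
323: 11  (via 326)
350: 20  (via 340)
335: 20  (via 340)
352: 21  (via 340)
304: 33  (via 335)
Shortest route: 340–335–304 = 33 m.

33 m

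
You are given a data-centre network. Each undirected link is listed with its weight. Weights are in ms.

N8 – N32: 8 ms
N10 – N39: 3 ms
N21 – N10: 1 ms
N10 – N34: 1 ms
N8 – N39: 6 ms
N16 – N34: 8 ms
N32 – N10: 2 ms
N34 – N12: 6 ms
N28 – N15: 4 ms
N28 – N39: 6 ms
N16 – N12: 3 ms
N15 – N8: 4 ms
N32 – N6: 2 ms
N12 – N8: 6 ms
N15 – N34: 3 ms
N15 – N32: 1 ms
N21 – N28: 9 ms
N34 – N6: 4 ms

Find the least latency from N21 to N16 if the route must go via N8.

17 ms

Shortest N21→N8: N21 → N10 → N32 → N15 → N8 = 8
Shortest N8→N16: N8 → N12 → N16 = 9
Total via N8: 8 + 9 = 17 ms.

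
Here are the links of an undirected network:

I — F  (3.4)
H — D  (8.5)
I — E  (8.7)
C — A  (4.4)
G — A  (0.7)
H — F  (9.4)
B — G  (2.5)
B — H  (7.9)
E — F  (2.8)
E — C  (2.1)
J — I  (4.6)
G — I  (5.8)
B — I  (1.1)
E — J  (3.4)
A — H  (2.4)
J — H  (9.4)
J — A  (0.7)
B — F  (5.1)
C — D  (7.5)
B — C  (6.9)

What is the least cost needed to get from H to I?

6.7

Settle nodes by increasing distance from H:
H: 0
A: 2.4  (via H)
G: 3.1  (via A)
J: 3.1  (via A)
B: 5.6  (via G)
E: 6.5  (via J)
I: 6.7  (via B)
Shortest route: H–A–G–B–I = 6.7.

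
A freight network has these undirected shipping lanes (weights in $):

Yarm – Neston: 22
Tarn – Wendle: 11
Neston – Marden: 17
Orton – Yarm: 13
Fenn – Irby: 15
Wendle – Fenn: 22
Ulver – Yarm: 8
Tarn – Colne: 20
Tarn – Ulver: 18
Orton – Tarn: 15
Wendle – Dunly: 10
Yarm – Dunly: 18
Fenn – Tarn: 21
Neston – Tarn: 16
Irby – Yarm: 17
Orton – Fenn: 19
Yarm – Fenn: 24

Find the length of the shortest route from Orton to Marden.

$48

Candidate routes:
Orton–Yarm–Ulver–Tarn–Neston–Marden: 13+8+18+16+17 = 72
Orton–Yarm–Neston–Marden: 13+22+17 = 52
Orton–Tarn–Neston–Marden: 15+16+17 = 48
Cheapest is Orton–Tarn–Neston–Marden at $48.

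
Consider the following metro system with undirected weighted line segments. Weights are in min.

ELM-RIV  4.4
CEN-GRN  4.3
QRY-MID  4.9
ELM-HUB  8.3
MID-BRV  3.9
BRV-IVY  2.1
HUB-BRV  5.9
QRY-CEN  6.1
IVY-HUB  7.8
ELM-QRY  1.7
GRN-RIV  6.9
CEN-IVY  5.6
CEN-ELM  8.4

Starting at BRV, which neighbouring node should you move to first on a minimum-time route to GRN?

IVY

Enumerating some paths:
BRV - MID - QRY - ELM - RIV - GRN: 3.9+4.9+1.7+4.4+6.9 = 21.8
BRV - IVY - CEN - GRN: 2.1+5.6+4.3 = 12
BRV - MID - QRY - CEN - GRN: 3.9+4.9+6.1+4.3 = 19.2
BRV - MID - QRY - ELM - CEN - GRN: 3.9+4.9+1.7+8.4+4.3 = 23.2
Cheapest is BRV - IVY - CEN - GRN at 12 min.
So from BRV the first move is to IVY.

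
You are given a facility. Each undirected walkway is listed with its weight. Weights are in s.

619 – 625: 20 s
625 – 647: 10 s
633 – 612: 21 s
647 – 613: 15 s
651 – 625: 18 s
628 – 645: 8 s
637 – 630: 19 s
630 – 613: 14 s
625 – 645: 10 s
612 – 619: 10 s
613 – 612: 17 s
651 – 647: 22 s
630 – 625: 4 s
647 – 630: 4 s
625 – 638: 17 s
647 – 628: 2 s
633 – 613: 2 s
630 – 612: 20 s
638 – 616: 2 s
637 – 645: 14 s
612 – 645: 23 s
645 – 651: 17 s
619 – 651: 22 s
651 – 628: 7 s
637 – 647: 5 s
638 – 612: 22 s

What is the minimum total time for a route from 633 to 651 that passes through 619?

Shortest 633→619: 633 → 613 → 612 → 619 = 29
Best 619 to 651: 619 → 651 costing 22
Total via 619: 29 + 22 = 51 s.

51 s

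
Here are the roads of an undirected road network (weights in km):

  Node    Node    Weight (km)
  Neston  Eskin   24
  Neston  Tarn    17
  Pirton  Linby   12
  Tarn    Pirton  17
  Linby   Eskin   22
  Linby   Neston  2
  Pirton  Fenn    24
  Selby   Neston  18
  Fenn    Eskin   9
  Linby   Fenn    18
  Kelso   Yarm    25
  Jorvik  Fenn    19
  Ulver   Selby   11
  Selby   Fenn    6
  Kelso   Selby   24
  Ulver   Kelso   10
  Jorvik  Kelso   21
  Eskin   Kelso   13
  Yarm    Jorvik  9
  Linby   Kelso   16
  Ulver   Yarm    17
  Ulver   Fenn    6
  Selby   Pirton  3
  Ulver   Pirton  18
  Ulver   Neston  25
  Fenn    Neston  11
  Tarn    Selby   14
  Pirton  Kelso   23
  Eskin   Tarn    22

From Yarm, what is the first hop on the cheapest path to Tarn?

Enumerating some paths:
Yarm–Ulver–Selby–Pirton–Tarn: 17+11+3+17 = 48
Yarm–Ulver–Fenn–Selby–Tarn: 17+6+6+14 = 43
Yarm–Ulver–Selby–Tarn: 17+11+14 = 42
Cheapest is Yarm–Ulver–Selby–Tarn at 42 km.
So from Yarm the first move is to Ulver.

Ulver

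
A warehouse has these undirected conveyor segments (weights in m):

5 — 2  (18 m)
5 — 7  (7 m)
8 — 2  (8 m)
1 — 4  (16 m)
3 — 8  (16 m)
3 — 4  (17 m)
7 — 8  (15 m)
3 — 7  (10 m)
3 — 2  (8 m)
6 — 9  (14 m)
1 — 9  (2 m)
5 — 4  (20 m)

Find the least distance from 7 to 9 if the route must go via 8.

66 m

Best 7 to 8: 7 → 8 costing 15
Shortest 8→9: 8 → 3 → 4 → 1 → 9 = 51
Total via 8: 15 + 51 = 66 m.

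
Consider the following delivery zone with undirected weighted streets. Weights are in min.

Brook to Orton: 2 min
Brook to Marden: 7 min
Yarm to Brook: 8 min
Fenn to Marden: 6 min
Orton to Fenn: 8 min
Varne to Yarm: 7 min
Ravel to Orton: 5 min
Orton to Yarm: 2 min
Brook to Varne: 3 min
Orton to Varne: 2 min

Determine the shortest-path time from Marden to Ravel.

Running Dijkstra from Marden:
Marden: 0
Fenn: 6  (via Marden)
Brook: 7  (via Marden)
Orton: 9  (via Brook)
Varne: 10  (via Brook)
Yarm: 11  (via Orton)
Ravel: 14  (via Orton)
Shortest route: Marden → Brook → Orton → Ravel = 14 min.

14 min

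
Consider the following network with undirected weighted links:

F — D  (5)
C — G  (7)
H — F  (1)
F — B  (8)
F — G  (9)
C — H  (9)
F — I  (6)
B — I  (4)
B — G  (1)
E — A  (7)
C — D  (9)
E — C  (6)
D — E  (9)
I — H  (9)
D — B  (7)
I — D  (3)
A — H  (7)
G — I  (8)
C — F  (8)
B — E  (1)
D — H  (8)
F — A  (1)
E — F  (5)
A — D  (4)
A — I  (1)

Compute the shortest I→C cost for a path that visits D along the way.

12

Best I to D: I → D costing 3
Best D to C: D → C costing 9
Total via D: 3 + 9 = 12.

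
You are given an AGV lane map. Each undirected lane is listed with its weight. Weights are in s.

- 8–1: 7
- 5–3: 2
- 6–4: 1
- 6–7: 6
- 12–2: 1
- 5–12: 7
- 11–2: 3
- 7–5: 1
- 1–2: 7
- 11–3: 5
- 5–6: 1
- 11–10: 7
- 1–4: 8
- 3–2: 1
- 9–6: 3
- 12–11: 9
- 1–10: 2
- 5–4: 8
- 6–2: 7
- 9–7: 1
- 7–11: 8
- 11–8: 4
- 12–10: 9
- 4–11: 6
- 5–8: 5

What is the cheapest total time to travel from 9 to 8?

7 s

Candidate routes:
9 - 7 - 5 - 3 - 2 - 11 - 8: 1+1+2+1+3+4 = 12
9 - 6 - 5 - 8: 3+1+5 = 9
9 - 7 - 5 - 8: 1+1+5 = 7
9 - 7 - 6 - 5 - 8: 1+6+1+5 = 13
The minimum is 7 s via 9 - 7 - 5 - 8.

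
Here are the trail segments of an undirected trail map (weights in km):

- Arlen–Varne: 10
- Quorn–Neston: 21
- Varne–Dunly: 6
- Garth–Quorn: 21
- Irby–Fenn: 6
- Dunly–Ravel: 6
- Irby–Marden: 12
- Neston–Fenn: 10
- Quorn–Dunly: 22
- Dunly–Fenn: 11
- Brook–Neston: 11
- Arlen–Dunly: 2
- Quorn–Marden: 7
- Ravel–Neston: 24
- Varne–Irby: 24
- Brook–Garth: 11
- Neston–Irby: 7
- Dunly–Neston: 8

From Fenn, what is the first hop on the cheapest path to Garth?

Enumerating some paths:
Fenn → Neston → Brook → Garth: 10+11+11 = 32
Fenn → Irby → Neston → Brook → Garth: 6+7+11+11 = 35
Fenn → Dunly → Neston → Brook → Garth: 11+8+11+11 = 41
The minimum is 32 km via Fenn → Neston → Brook → Garth.
So from Fenn the first move is to Neston.

Neston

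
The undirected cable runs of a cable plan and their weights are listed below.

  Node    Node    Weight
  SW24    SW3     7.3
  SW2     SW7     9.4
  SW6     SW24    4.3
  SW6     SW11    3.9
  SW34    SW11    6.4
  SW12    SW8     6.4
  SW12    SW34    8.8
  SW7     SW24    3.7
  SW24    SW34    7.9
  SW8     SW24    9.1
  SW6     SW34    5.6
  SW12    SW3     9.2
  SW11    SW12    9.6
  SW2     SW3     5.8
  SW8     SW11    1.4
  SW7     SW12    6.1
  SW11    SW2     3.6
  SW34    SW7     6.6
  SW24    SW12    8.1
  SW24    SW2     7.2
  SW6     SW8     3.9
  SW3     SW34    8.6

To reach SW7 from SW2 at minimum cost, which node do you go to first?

Enumerating some paths:
SW2 - SW24 - SW7: 7.2+3.7 = 10.9
SW2 - SW7: 9.4 = 9.4
Cheapest is SW2 - SW7 at 9.4.
So from SW2 the first move is to SW7.

SW7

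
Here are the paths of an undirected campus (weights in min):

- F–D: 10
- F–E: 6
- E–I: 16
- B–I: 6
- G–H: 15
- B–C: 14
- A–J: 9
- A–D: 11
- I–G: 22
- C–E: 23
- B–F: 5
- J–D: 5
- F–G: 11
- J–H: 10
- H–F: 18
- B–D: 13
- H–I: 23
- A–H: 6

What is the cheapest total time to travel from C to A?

Running Dijkstra from C:
C: 0
B: 14  (via C)
F: 19  (via B)
I: 20  (via B)
E: 23  (via C)
D: 27  (via B)
G: 30  (via F)
J: 32  (via D)
H: 37  (via F)
A: 38  (via D)
Shortest route: C–B–D–A = 38 min.

38 min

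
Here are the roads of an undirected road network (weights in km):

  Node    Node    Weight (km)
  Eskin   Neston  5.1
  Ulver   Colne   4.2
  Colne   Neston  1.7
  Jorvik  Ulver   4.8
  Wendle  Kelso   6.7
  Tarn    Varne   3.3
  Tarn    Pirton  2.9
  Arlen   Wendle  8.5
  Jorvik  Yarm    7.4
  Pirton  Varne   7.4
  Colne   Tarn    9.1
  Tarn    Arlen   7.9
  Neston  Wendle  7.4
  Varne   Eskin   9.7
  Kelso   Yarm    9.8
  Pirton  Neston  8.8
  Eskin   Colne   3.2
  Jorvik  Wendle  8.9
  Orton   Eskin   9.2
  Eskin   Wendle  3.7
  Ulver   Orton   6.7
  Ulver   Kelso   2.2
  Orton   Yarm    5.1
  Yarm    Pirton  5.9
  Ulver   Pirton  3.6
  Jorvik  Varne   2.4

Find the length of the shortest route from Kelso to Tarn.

Settle nodes by increasing distance from Kelso:
Kelso: 0
Ulver: 2.2  (via Kelso)
Pirton: 5.8  (via Ulver)
Colne: 6.4  (via Ulver)
Wendle: 6.7  (via Kelso)
Jorvik: 7  (via Ulver)
Neston: 8.1  (via Colne)
Tarn: 8.7  (via Pirton)
Shortest route: Kelso → Ulver → Pirton → Tarn = 8.7 km.

8.7 km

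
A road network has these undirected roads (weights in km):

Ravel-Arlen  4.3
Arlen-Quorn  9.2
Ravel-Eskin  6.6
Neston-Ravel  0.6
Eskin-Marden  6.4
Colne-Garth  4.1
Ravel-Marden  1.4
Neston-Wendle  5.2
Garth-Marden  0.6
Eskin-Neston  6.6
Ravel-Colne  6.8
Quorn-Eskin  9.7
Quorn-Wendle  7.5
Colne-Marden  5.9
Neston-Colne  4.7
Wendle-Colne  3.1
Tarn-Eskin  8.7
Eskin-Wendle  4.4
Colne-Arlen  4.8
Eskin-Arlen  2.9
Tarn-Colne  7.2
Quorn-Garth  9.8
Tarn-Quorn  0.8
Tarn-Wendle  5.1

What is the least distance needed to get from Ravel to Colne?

5.3 km

Enumerating some paths:
Ravel - Marden - Garth - Colne: 1.4+0.6+4.1 = 6.1
Ravel - Neston - Colne: 0.6+4.7 = 5.3
Cheapest is Ravel - Neston - Colne at 5.3 km.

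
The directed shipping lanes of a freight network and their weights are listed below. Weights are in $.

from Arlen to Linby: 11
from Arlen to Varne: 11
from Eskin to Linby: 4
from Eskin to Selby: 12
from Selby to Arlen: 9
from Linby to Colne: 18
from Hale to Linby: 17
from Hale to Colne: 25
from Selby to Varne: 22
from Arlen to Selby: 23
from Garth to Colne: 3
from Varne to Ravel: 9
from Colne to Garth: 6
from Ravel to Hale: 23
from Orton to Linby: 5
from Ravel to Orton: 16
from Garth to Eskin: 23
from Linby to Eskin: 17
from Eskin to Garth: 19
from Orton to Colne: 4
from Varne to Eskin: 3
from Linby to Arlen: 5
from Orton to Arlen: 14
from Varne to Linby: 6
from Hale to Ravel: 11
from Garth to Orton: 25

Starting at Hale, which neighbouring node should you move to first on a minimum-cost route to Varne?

Enumerating some paths:
Hale → Ravel → Orton → Arlen → Varne: 11+16+14+11 = 52
Hale → Linby → Arlen → Varne: 17+5+11 = 33
Hale → Ravel → Orton → Linby → Arlen → Varne: 11+16+5+5+11 = 48
Cheapest is Hale → Linby → Arlen → Varne at $33.
So from Hale the first move is to Linby.

Linby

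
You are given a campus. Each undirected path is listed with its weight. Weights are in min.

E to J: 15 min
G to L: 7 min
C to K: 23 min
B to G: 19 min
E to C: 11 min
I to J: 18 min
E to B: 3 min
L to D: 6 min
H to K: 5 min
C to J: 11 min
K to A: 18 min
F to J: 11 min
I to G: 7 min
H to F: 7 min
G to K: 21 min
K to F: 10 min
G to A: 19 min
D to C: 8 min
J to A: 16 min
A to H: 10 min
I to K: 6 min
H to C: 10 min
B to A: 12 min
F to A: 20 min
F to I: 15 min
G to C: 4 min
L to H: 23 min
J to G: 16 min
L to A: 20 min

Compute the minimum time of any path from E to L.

Candidate routes:
E - B - G - L: 3+19+7 = 29
E - B - A - L: 3+12+20 = 35
E - C - D - L: 11+8+6 = 25
E - C - G - L: 11+4+7 = 22
Cheapest is E - C - G - L at 22 min.

22 min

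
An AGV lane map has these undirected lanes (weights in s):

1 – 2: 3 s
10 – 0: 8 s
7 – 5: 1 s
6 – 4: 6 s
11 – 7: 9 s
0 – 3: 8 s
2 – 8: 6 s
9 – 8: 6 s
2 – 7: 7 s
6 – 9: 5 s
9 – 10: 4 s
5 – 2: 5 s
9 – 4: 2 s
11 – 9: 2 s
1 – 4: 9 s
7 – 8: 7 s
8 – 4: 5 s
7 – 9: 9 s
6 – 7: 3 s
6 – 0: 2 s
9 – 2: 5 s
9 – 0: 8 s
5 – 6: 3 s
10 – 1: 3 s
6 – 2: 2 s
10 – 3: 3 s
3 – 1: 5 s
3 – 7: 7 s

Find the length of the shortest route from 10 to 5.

Compare a few routes:
10 - 1 - 2 - 5: 3+3+5 = 11
10 - 9 - 6 - 5: 4+5+3 = 12
10 - 1 - 2 - 6 - 7 - 5: 3+3+2+3+1 = 12
Cheapest is 10 - 1 - 2 - 5 at 11 s.

11 s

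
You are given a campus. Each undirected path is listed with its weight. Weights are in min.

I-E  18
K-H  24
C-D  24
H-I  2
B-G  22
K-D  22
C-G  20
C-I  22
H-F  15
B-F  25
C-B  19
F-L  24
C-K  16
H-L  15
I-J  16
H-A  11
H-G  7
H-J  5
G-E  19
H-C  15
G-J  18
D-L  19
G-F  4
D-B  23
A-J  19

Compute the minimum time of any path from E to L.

35 min

Compare a few routes:
E–G–F–L: 19+4+24 = 47
E–I–H–L: 18+2+15 = 35
E–G–H–L: 19+7+15 = 41
Cheapest is E–I–H–L at 35 min.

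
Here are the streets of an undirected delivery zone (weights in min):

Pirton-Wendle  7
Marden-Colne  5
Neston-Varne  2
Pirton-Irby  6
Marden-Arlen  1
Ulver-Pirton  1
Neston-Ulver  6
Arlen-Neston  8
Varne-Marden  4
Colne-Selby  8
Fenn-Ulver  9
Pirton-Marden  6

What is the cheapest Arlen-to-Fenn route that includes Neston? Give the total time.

22 min

Shortest Arlen→Neston: Arlen–Marden–Varne–Neston = 7
Shortest Neston→Fenn: Neston–Ulver–Fenn = 15
Total via Neston: 7 + 15 = 22 min.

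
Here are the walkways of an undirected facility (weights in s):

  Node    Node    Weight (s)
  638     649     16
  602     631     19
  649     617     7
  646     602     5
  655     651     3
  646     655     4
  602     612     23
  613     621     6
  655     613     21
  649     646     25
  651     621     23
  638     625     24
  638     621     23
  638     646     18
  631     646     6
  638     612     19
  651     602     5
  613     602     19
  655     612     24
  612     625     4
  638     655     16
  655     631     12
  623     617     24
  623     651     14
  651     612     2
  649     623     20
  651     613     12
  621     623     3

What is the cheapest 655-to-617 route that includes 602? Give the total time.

Shortest 655→602: 655 → 651 → 602 = 8
Shortest 602→617: 602 → 646 → 649 → 617 = 37
Total via 602: 8 + 37 = 45 s.

45 s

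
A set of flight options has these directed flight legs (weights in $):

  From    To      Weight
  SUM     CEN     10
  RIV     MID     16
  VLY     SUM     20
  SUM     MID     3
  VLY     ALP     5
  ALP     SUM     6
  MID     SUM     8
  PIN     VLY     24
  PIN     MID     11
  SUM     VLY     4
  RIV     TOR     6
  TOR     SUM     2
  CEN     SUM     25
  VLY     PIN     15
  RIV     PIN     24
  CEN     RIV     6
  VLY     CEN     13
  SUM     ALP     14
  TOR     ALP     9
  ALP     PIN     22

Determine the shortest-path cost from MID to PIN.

$27

Compare a few routes:
MID → SUM → VLY → ALP → PIN: 8+4+5+22 = 39
MID → SUM → VLY → PIN: 8+4+15 = 27
The minimum is $27 via MID → SUM → VLY → PIN.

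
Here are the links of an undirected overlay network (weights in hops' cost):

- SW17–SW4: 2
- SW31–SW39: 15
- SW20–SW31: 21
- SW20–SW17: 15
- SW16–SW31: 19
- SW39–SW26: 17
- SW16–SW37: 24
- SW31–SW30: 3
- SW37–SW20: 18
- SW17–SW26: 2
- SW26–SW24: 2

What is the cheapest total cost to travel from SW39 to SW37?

Candidate routes:
SW39 - SW31 - SW20 - SW37: 15+21+18 = 54
SW39 - SW26 - SW17 - SW20 - SW37: 17+2+15+18 = 52
The minimum is 52 hops' cost via SW39 - SW26 - SW17 - SW20 - SW37.

52 hops' cost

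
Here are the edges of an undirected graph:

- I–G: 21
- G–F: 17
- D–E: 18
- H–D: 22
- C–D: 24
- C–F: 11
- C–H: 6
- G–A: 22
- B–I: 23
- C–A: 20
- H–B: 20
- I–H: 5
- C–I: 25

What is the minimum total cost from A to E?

62

Running Dijkstra from A:
A: 0
C: 20  (via A)
G: 22  (via A)
H: 26  (via C)
F: 31  (via C)
I: 31  (via H)
D: 44  (via C)
B: 46  (via H)
E: 62  (via D)
Shortest route: A–C–D–E = 62.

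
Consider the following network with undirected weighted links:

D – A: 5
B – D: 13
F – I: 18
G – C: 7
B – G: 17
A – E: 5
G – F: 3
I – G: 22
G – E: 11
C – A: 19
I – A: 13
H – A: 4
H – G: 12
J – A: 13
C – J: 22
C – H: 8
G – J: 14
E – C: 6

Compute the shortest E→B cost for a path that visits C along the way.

30

Shortest E→C: E → C = 6
Best C to B: C → G → B costing 24
Total via C: 6 + 24 = 30.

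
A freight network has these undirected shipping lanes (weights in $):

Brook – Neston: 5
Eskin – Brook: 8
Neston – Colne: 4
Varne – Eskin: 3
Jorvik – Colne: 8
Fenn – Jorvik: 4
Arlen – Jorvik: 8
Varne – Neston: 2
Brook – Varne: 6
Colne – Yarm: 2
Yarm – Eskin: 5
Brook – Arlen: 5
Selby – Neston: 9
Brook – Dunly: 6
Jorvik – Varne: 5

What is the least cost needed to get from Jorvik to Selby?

$16

Candidate routes:
Jorvik → Colne → Neston → Selby: 8+4+9 = 21
Jorvik → Varne → Neston → Selby: 5+2+9 = 16
Cheapest is Jorvik → Varne → Neston → Selby at $16.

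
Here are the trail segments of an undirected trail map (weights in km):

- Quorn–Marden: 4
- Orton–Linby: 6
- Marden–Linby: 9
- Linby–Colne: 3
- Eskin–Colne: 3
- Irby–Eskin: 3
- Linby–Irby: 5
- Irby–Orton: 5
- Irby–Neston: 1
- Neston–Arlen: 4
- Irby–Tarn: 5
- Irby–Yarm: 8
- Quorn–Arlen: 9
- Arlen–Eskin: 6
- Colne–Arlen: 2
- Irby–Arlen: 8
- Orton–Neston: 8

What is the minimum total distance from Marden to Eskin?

15 km

Running Dijkstra from Marden:
Marden: 0
Quorn: 4  (via Marden)
Linby: 9  (via Marden)
Colne: 12  (via Linby)
Arlen: 13  (via Quorn)
Irby: 14  (via Linby)
Eskin: 15  (via Colne)
Shortest route: Marden → Linby → Colne → Eskin = 15 km.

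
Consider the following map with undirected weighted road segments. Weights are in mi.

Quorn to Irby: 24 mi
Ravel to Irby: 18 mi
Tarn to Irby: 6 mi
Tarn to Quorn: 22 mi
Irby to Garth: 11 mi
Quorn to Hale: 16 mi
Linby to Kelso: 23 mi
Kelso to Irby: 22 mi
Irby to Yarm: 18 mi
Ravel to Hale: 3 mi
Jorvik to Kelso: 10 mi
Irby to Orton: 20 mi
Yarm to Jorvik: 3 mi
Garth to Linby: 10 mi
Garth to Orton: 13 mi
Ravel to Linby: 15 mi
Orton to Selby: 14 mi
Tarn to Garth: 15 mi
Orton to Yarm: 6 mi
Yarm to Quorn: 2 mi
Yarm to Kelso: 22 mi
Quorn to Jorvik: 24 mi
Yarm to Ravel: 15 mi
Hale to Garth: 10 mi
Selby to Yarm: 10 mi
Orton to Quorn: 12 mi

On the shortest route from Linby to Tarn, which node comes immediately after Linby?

Enumerating some paths:
Linby → Garth → Tarn: 10+15 = 25
Linby → Ravel → Hale → Garth → Tarn: 15+3+10+15 = 43
Linby → Ravel → Irby → Tarn: 15+18+6 = 39
Linby → Garth → Irby → Tarn: 10+11+6 = 27
Cheapest is Linby → Garth → Tarn at 25 mi.
So from Linby the first move is to Garth.

Garth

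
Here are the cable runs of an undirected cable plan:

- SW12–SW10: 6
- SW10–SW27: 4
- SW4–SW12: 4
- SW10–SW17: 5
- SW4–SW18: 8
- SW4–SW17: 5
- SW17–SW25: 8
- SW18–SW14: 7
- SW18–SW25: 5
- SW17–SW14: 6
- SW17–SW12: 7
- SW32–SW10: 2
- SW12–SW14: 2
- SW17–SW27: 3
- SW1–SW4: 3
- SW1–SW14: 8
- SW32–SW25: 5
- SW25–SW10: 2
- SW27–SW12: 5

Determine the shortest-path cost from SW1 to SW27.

11

Compare a few routes:
SW1–SW4–SW12–SW27: 3+4+5 = 12
SW1–SW4–SW17–SW27: 3+5+3 = 11
Cheapest is SW1–SW4–SW17–SW27 at 11.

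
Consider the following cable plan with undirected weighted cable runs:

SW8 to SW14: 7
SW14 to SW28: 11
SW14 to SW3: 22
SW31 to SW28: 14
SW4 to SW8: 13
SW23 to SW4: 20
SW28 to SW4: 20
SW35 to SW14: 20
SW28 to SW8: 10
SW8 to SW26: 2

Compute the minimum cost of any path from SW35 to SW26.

Running Dijkstra from SW35:
SW35: 0
SW14: 20  (via SW35)
SW8: 27  (via SW14)
SW26: 29  (via SW8)
Shortest route: SW35 → SW14 → SW8 → SW26 = 29.

29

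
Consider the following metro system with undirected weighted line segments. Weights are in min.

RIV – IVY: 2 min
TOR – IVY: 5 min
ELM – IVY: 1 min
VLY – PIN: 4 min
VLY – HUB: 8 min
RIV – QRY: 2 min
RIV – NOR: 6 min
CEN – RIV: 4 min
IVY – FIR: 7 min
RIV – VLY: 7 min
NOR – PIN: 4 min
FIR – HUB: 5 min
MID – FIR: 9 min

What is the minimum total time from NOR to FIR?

Shortest distances from NOR:
NOR: 0
PIN: 4  (via NOR)
RIV: 6  (via NOR)
IVY: 8  (via RIV)
QRY: 8  (via RIV)
VLY: 8  (via PIN)
ELM: 9  (via IVY)
CEN: 10  (via RIV)
TOR: 13  (via IVY)
FIR: 15  (via IVY)
Shortest route: NOR → RIV → IVY → FIR = 15 min.

15 min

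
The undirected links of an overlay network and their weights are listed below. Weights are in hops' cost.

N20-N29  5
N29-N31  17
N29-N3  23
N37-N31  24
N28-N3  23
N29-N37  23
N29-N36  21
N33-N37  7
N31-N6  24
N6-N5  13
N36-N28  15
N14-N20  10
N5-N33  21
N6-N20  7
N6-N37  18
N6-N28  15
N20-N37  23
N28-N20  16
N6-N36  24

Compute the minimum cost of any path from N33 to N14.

40 hops' cost

Compare a few routes:
N33 - N37 - N20 - N14: 7+23+10 = 40
N33 - N5 - N6 - N20 - N14: 21+13+7+10 = 51
N33 - N37 - N6 - N20 - N14: 7+18+7+10 = 42
N33 - N37 - N29 - N20 - N14: 7+23+5+10 = 45
The minimum is 40 hops' cost via N33 - N37 - N20 - N14.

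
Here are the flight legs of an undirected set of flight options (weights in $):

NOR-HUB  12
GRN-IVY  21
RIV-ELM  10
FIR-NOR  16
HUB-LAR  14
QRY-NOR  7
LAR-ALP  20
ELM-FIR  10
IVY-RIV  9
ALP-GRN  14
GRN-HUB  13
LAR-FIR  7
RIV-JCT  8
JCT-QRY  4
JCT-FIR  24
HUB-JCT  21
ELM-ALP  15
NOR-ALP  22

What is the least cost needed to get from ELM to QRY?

$22

Running Dijkstra from ELM:
ELM: 0
RIV: 10  (via ELM)
FIR: 10  (via ELM)
ALP: 15  (via ELM)
LAR: 17  (via FIR)
JCT: 18  (via RIV)
IVY: 19  (via RIV)
QRY: 22  (via JCT)
Shortest route: ELM–RIV–JCT–QRY = $22.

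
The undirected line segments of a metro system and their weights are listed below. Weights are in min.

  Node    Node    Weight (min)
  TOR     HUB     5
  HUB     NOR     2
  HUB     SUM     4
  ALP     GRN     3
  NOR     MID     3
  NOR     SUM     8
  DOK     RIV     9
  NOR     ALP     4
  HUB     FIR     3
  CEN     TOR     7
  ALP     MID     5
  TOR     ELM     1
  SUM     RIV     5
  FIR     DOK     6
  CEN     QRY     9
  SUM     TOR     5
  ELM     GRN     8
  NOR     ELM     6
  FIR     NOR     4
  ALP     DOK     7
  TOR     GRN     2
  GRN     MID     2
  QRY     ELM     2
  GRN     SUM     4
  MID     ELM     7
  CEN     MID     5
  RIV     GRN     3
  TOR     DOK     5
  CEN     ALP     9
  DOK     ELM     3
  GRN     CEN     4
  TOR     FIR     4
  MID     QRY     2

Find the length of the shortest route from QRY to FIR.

7 min

Running Dijkstra from QRY:
QRY: 0
ELM: 2  (via QRY)
MID: 2  (via QRY)
TOR: 3  (via ELM)
GRN: 4  (via MID)
NOR: 5  (via MID)
DOK: 5  (via ELM)
RIV: 7  (via GRN)
ALP: 7  (via MID)
CEN: 7  (via MID)
HUB: 7  (via NOR)
FIR: 7  (via TOR)
Shortest route: QRY–ELM–TOR–FIR = 7 min.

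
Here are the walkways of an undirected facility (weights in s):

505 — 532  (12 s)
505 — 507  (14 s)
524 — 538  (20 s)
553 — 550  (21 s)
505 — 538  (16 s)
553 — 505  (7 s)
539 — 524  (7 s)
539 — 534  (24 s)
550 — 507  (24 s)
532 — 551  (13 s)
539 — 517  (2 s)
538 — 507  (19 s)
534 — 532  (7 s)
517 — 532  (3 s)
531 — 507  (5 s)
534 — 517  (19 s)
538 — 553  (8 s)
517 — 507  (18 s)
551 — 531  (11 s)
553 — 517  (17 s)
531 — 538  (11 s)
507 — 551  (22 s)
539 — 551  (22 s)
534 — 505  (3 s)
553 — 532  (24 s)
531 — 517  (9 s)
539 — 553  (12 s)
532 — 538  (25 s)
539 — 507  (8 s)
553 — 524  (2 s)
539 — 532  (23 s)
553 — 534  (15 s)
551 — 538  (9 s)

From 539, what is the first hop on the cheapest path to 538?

524

Compare a few routes:
539–553–538: 12+8 = 20
539–524–553–538: 7+2+8 = 17
The minimum is 17 s via 539–524–553–538.
So from 539 the first move is to 524.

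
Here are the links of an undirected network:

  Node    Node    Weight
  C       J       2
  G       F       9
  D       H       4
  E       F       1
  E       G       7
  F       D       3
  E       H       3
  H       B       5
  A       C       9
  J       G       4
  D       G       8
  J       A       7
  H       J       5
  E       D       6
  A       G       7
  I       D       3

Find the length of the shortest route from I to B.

12

Enumerating some paths:
I - D - F - E - H - B: 3+3+1+3+5 = 15
I - D - H - B: 3+4+5 = 12
The minimum is 12 via I - D - H - B.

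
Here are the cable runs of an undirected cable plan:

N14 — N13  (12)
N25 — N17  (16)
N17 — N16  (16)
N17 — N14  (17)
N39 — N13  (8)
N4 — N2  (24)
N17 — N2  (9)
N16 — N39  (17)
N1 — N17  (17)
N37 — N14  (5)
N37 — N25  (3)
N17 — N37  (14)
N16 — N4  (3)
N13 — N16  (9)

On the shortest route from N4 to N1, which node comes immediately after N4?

N16

Compare a few routes:
N4–N16–N17–N1: 3+16+17 = 36
N4–N2–N17–N1: 24+9+17 = 50
Cheapest is N4–N16–N17–N1 at 36.
So from N4 the first move is to N16.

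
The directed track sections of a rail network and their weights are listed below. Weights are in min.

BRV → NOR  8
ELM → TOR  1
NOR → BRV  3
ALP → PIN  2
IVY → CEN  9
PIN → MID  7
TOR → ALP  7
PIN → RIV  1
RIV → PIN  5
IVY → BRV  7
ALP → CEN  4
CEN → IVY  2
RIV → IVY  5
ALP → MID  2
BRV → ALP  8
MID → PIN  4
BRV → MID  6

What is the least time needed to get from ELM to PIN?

10 min

Compare a few routes:
ELM–TOR–ALP–PIN: 1+7+2 = 10
ELM–TOR–ALP–MID–PIN: 1+7+2+4 = 14
The minimum is 10 min via ELM–TOR–ALP–PIN.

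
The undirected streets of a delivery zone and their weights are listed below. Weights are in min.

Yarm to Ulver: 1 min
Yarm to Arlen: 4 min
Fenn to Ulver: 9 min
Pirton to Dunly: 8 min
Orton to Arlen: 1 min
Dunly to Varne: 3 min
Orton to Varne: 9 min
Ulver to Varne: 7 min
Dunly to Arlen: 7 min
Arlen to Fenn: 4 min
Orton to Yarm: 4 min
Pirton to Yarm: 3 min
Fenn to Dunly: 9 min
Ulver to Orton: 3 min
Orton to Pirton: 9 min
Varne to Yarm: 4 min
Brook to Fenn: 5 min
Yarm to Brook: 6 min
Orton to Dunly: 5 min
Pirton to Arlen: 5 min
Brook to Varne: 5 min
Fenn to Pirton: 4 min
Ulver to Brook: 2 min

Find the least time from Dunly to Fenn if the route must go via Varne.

Shortest Dunly→Varne: Dunly → Varne = 3
Best Varne to Fenn: Varne → Brook → Fenn costing 10
Total via Varne: 3 + 10 = 13 min.

13 min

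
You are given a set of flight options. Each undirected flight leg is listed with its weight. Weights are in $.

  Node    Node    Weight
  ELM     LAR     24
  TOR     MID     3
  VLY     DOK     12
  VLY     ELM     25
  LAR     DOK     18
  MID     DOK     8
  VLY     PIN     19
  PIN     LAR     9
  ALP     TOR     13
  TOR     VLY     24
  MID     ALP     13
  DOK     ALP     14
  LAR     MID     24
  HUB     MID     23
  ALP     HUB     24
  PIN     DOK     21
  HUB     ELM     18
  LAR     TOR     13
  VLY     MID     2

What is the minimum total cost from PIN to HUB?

Running Dijkstra from PIN:
PIN: 0
LAR: 9  (via PIN)
VLY: 19  (via PIN)
MID: 21  (via VLY)
DOK: 21  (via PIN)
TOR: 22  (via LAR)
ELM: 33  (via LAR)
ALP: 34  (via MID)
HUB: 44  (via MID)
Shortest route: PIN → VLY → MID → HUB = $44.

$44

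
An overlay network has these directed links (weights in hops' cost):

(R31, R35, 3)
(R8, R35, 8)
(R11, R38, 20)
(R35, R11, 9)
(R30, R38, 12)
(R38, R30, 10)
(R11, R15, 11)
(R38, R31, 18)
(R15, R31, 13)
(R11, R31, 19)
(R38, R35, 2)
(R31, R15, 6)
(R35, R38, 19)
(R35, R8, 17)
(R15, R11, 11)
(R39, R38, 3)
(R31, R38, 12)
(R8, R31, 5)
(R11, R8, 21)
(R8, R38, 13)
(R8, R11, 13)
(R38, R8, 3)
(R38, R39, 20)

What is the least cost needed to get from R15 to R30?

Compare a few routes:
R15 - R11 - R38 - R30: 11+20+10 = 41
R15 - R31 - R38 - R30: 13+12+10 = 35
The minimum is 35 hops' cost via R15 - R31 - R38 - R30.

35 hops' cost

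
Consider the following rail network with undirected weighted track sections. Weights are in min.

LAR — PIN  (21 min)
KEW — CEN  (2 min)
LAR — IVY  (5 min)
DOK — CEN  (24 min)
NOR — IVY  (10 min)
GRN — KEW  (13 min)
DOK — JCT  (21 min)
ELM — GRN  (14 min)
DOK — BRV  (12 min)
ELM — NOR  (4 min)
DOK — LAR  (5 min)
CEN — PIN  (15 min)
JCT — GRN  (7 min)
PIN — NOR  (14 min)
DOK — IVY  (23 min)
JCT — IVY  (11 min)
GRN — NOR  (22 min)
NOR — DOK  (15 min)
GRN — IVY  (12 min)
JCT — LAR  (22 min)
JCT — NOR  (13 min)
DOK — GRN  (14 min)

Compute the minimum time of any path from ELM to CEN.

29 min

Enumerating some paths:
ELM–GRN–KEW–CEN: 14+13+2 = 29
ELM–NOR–JCT–GRN–KEW–CEN: 4+13+7+13+2 = 39
ELM–NOR–IVY–GRN–KEW–CEN: 4+10+12+13+2 = 41
ELM–NOR–PIN–CEN: 4+14+15 = 33
Cheapest is ELM–GRN–KEW–CEN at 29 min.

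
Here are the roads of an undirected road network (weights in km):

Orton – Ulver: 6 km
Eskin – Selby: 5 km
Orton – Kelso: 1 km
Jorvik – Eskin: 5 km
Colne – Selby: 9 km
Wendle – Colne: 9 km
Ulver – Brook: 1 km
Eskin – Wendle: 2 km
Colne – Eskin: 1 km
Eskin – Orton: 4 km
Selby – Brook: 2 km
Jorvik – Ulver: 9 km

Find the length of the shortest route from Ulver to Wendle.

10 km

Enumerating some paths:
Ulver → Brook → Selby → Eskin → Wendle: 1+2+5+2 = 10
Ulver → Orton → Eskin → Wendle: 6+4+2 = 12
Cheapest is Ulver → Brook → Selby → Eskin → Wendle at 10 km.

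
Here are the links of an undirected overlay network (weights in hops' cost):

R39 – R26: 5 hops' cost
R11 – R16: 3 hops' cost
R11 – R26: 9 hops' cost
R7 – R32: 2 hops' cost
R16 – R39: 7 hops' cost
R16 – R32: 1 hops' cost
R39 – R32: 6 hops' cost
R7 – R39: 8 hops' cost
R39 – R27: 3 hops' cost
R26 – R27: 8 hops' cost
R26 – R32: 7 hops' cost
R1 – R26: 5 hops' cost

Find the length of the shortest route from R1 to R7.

14 hops' cost

Running Dijkstra from R1:
R1: 0
R26: 5  (via R1)
R39: 10  (via R26)
R32: 12  (via R26)
R16: 13  (via R32)
R27: 13  (via R26)
R7: 14  (via R32)
Shortest route: R1 → R26 → R32 → R7 = 14 hops' cost.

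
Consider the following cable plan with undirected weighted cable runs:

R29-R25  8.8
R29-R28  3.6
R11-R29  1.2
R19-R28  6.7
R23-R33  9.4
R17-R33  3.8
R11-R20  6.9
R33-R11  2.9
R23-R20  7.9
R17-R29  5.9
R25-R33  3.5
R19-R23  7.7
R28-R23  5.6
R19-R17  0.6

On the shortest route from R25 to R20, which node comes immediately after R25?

R33

Compare a few routes:
R25 → R33 → R23 → R20: 3.5+9.4+7.9 = 20.8
R25 → R33 → R11 → R20: 3.5+2.9+6.9 = 13.3
R25 → R29 → R11 → R20: 8.8+1.2+6.9 = 16.9
Cheapest is R25 → R33 → R11 → R20 at 13.3.
So from R25 the first move is to R33.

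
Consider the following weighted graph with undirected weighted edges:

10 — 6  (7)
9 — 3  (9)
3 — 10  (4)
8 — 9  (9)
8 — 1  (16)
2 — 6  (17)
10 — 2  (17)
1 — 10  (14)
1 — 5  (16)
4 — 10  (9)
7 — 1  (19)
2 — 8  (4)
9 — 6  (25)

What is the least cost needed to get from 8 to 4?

30

Enumerating some paths:
8 → 9 → 3 → 10 → 4: 9+9+4+9 = 31
8 → 2 → 10 → 4: 4+17+9 = 30
Cheapest is 8 → 2 → 10 → 4 at 30.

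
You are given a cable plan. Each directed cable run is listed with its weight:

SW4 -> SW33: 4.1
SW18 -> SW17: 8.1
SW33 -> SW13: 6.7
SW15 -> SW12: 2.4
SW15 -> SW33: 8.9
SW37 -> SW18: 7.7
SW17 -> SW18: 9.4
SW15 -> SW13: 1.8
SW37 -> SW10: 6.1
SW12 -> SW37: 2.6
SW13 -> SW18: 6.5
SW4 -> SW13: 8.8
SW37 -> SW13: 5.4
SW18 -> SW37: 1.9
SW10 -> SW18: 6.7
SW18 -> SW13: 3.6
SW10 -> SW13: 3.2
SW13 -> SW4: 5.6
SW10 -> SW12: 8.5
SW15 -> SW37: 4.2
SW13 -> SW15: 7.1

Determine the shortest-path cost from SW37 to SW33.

Compare a few routes:
SW37–SW13–SW4–SW33: 5.4+5.6+4.1 = 15.1
SW37–SW10–SW13–SW4–SW33: 6.1+3.2+5.6+4.1 = 19
The minimum is 15.1 via SW37–SW13–SW4–SW33.

15.1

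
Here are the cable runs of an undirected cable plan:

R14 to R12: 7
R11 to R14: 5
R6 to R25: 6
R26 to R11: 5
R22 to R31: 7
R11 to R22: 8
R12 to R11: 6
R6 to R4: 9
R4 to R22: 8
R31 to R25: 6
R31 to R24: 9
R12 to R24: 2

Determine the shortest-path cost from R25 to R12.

Running Dijkstra from R25:
R25: 0
R31: 6  (via R25)
R6: 6  (via R25)
R22: 13  (via R31)
R24: 15  (via R31)
R4: 15  (via R6)
R12: 17  (via R24)
Shortest route: R25 → R31 → R24 → R12 = 17.

17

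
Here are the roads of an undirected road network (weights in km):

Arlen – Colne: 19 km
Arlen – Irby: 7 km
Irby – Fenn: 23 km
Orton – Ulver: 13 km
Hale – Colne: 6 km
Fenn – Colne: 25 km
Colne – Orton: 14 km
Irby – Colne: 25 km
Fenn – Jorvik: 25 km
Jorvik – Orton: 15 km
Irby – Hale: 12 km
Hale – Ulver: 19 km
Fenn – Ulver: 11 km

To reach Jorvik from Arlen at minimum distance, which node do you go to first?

Colne

Enumerating some paths:
Arlen → Irby → Colne → Orton → Jorvik: 7+25+14+15 = 61
Arlen → Irby → Fenn → Jorvik: 7+23+25 = 55
Arlen → Irby → Hale → Colne → Orton → Jorvik: 7+12+6+14+15 = 54
Arlen → Colne → Orton → Jorvik: 19+14+15 = 48
Cheapest is Arlen → Colne → Orton → Jorvik at 48 km.
So from Arlen the first move is to Colne.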